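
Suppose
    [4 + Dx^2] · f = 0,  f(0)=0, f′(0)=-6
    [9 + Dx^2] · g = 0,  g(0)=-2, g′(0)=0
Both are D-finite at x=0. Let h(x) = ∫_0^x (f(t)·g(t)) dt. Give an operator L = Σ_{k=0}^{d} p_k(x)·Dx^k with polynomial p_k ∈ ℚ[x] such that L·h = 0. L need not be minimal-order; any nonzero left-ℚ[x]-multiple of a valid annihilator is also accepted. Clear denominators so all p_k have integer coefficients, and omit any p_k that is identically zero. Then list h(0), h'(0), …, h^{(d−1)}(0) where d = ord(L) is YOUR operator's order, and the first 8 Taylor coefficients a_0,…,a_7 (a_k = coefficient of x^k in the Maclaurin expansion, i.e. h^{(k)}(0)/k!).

f: a_k = 0, -6, 0, 4, 0, -4/5, 0, 8/105, …
g: a_k = -2, 0, 9, 0, -27/4, 0, 81/40, 0, …
Sym-product of L_f,L_g gives L₀ (≤ ord 4).
h=∫h₀ ⇒ L = L₀·Dx.
L = 25·Dx + 26·Dx^3 + Dx^5  (order 5).
h: a_k = 0, 0, 6, 0, -31/2, 0, 781/60, 0, …
ICs: h(0) = 0, h′(0) = 0, h′′(0) = 12, h′′′(0) = 0, h′′′′(0) = -372.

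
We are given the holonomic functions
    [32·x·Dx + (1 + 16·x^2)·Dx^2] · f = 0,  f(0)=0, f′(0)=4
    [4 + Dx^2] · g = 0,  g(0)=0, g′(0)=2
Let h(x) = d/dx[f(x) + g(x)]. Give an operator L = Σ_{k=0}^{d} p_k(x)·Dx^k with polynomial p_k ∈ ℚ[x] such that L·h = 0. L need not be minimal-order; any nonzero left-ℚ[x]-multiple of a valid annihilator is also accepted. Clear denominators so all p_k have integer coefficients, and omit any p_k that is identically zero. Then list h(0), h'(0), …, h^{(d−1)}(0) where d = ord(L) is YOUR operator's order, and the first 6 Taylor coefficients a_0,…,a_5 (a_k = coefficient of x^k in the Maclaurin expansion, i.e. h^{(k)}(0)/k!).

f: a_k = 0, 4, 0, -64/3, 0, 1024/5, …
g: a_k = 0, 2, 0, -4/3, 0, 4/15, …
L₀ := lclm(L_f,L_g); ord L₀ ≤ 2+2.
h₀' ⇒ L via d/dx closure of L₀.
L = (-6016·x + 102400·x^3 + 32768·x^5) + (-28 + 1216·x^2 + 27648·x^4 + 16384·x^6)·Dx + (-1504·x + 25600·x^3 + 8192·x^5)·Dx^2 + (-7 + 304·x^2 + 6912·x^4 + 4096·x^6)·Dx^3  (order 3).
h: a_k = 6, 0, -68, 0, 3076/3, 0, …
ICs: h(0) = 6, h′(0) = 0, h′′(0) = -136.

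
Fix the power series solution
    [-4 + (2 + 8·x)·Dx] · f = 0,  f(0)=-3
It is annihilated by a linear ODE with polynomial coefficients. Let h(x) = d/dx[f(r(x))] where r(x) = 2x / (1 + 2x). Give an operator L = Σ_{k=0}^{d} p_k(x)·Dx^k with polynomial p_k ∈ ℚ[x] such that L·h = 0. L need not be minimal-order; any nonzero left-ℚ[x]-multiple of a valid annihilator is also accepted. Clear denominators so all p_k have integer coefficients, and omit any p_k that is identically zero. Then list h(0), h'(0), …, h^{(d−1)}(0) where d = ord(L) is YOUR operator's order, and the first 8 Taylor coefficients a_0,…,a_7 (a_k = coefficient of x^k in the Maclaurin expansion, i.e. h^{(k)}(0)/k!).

L = (-8 - 40·x) + (-1 - 12·x - 20·x^2)·Dx  (order 1).
h: a_k = -12, 96, -720, 5760, -48960, 433152, -3929856, 36249600, …
ICs: h(0) = -12.

f: a_k = -3, -6, 6, -12, 30, -84, 252, -792, …
f∘r: x↦r, Dx↦Dx/r' in L_f ⇒ L₀.
Differentiate: ansatz ord ≤ ord L₀ ⇒ L.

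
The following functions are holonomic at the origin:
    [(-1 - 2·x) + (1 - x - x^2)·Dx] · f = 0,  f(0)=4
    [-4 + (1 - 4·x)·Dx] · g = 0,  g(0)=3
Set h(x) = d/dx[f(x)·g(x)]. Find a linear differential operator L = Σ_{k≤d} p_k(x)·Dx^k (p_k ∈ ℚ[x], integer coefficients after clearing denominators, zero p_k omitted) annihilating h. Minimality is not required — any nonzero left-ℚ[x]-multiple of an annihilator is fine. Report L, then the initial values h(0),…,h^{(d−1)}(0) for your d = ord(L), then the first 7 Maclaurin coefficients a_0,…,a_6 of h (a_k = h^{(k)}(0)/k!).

f: a_k = 4, 4, 8, 12, 20, 32, 52, …
g: a_k = 3, 12, 48, 192, 768, 3072, 12288, …
h₀=f·g: eliminate ⇒ L₀, order ≤ 1·1.
h=h₀': d/dx-closure on L₀ ⇒ L.
L = (44 - 114·x - 66·x^2 + 192·x^3 + 192·x^4) + (-5 + 31·x - 33·x^2 - 62·x^3 + 60·x^4 + 48·x^5)·Dx  (order 1).
h: a_k = 60, 528, 3276, 17712, 89040, 428328, 2000628, …
ICs: h(0) = 60.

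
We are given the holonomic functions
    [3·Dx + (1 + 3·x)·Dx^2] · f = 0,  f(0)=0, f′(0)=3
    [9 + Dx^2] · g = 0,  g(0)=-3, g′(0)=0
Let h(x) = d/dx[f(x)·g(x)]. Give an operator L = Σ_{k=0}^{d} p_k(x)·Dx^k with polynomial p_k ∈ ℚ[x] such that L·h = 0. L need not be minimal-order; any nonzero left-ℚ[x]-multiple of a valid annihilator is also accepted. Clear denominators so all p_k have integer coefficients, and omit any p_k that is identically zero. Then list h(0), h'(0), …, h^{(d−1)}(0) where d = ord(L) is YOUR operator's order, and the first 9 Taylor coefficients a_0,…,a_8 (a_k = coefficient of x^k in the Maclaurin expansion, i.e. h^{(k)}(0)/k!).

L = (-675 - 3564·x - 10206·x^2 + 8748·x^3 + 94041·x^4 + 157464·x^5 + 78732·x^6) + (-216 - 864·x + 1620·x^2 + 14580·x^3 + 29160·x^4 + 17496·x^5)·Dx + (-84 - 396·x - 378·x^2 + 5832·x^3 + 23814·x^4 + 34992·x^5 + 17496·x^6)·Dx^2 + (-24 - 96·x + 180·x^2 + 1620·x^3 + 3240·x^4 + 1944·x^5)·Dx^3 + (-1 + 84·x^2 + 540·x^3 + 1485·x^4 + 1944·x^5 + 972·x^6)·Dx^4  (order 4).
h: a_k = -9, 27, 81/2, 0, -2187/8, 6561/8, -203391/80, 80919/10, -22655133/896, …
ICs: h(0) = -9, h′(0) = 27, h′′(0) = 81, h′′′(0) = 0.

f: a_k = 0, 3, -9/2, 9, -81/4, 243/5, -243/2, 2187/7, -6561/8, …
g: a_k = -3, 0, 27/2, 0, -81/8, 0, 243/80, 0, -2187/4480, …
L₀ := L_f ⊗_s L_g (sym. prod.), ord ≤ 4.
Differentiate: ansatz ord ≤ ord L₀ ⇒ L.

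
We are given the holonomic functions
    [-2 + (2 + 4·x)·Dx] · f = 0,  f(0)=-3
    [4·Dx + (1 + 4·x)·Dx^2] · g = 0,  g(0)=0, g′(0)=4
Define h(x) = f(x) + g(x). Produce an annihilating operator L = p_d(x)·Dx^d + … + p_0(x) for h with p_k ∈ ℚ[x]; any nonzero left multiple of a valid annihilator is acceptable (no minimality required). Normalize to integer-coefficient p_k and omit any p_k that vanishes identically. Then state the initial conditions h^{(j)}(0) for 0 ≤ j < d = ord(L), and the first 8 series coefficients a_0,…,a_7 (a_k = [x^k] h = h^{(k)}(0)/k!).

f: a_k = -3, -3, 3/2, -3/2, 15/8, -21/8, 63/16, -99/16, …
g: a_k = 0, 4, -8, 64/3, -64, 1024/5, -2048/3, 16384/7, …
Sum ⇒ L₀ = lclm(L_f,L_g) in ℚ(x)⟨Dx⟩.
L = (20 + 16·x)·Dx + (29 + 104·x + 80·x^2)·Dx^2 + (3 + 22·x + 48·x^2 + 32·x^3)·Dx^3  (order 3).
h: a_k = -3, 1, -13/2, 119/6, -497/8, 8087/40, -32579/48, 261451/112, …
ICs: h(0) = -3, h′(0) = 1, h′′(0) = -13.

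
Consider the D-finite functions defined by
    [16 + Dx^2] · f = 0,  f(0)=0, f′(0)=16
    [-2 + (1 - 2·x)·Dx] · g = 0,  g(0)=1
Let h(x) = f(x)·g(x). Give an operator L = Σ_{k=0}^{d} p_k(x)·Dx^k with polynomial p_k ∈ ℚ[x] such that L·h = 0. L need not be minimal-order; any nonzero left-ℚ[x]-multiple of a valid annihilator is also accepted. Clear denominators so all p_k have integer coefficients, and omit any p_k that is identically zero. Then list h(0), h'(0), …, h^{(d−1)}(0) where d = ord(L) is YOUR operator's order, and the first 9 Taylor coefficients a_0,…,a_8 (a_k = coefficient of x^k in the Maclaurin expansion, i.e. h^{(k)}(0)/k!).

L = (-16 + 32·x) + 4·Dx + (-1 + 2·x)·Dx^2  (order 2).
h: a_k = 0, 16, 32, 64/3, 128/3, 1792/15, 3584/15, 146432/315, 292864/315, …
ICs: h(0) = 0, h′(0) = 16.

f: a_k = 0, 16, 0, -128/3, 0, 512/15, 0, -4096/315, 0, …
g: a_k = 1, 2, 4, 8, 16, 32, 64, 128, 256, …
h₀=f·g: eliminate ⇒ L₀, order ≤ 2·1.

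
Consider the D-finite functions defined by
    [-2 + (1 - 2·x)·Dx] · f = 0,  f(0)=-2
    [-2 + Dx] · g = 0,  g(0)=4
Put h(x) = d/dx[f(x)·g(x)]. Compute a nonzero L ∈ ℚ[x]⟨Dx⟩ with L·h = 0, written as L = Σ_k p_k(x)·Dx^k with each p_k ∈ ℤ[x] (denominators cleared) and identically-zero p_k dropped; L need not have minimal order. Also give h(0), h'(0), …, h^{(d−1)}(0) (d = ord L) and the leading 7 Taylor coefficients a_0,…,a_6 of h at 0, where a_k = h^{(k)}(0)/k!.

f: a_k = -2, -4, -8, -16, -32, -64, -128, …
g: a_k = 4, 8, 8, 16/3, 8/3, 16/15, 16/45, …
L₀ := L_f ⊗_s L_g (sym. prod.), ord ≤ 1.
h₀' ⇒ L via d/dx closure of L₀.
L = (5 - 8·x + 4·x^2) + (-1 + 3·x - 2·x^2)·Dx  (order 1).
h: a_k = -32, -160, -512, -4160/3, -10432/3, -125248/15, -175360/9, …
ICs: h(0) = -32.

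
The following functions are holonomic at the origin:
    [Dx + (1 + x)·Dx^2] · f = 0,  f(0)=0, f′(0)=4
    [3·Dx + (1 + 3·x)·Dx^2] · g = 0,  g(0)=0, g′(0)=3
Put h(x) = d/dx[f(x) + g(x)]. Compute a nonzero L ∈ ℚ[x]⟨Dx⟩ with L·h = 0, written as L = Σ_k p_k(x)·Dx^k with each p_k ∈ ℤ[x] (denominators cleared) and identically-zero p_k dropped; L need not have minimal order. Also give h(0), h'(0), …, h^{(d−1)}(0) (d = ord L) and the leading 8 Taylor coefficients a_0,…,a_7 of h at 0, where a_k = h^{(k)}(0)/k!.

f: a_k = 0, 4, -2, 4/3, -1, 4/5, -2/3, 4/7, …
g: a_k = 0, 3, -9/2, 9, -81/4, 243/5, -243/2, 2187/7, …
Weyl lclm of L_f,L_g ⇒ L₀ (ord ≤ 4).
Derive L from L₀ (diff closure).
L = 6 + (8 + 12·x)·Dx + (1 + 4·x + 3·x^2)·Dx^2  (order 2).
h: a_k = 7, -13, 31, -85, 247, -733, 2191, -6565, …
ICs: h(0) = 7, h′(0) = -13.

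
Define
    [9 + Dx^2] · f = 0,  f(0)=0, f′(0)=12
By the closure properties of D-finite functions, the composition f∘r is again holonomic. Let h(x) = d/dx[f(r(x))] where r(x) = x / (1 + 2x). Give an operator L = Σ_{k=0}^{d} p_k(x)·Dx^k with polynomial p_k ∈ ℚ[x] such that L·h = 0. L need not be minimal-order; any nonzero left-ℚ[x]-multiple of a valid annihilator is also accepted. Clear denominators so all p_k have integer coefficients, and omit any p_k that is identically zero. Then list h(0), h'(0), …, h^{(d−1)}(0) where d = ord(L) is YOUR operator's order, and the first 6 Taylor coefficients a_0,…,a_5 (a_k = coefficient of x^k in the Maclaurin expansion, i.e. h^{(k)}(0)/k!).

f: a_k = 0, 12, 0, -18, 0, 81/10, …
Change of var in L_f (x↦r) gives L₀.
Derive L from L₀ (diff closure).
L = (33 + 96·x + 96·x^2) + (12 + 72·x + 144·x^2 + 96·x^3)·Dx + (1 + 8·x + 24·x^2 + 32·x^3 + 16·x^4)·Dx^2  (order 2).
h: a_k = 12, -48, 90, 48, -2319/2, 5850, …
ICs: h(0) = 12, h′(0) = -48.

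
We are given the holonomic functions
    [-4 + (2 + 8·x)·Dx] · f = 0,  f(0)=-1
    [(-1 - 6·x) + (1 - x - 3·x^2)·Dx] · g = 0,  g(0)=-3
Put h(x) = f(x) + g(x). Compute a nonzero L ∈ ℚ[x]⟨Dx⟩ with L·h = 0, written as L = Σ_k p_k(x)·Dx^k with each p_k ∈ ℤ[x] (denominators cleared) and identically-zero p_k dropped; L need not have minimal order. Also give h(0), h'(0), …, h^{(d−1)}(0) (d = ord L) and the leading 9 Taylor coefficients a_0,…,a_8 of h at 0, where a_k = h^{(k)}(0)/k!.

L = (20 + 120·x + 216·x^2 + 360·x^3) + (-12 - 74·x - 306·x^2 - 744·x^3 - 900·x^4)·Dx + (-1 + 9·x + 73·x^2 + 18·x^3 - 354·x^4 - 360·x^5)·Dx^2  (order 2).
h: a_k = -4, -5, -10, -25, -47, -148, -207, -915, -666, …
ICs: h(0) = -4, h′(0) = -5.

f: a_k = -1, -2, 2, -4, 10, -28, 84, -264, 858, …
g: a_k = -3, -3, -12, -21, -57, -120, -291, -651, -1524, …
Sum ⇒ L₀ = lclm(L_f,L_g) in ℚ(x)⟨Dx⟩.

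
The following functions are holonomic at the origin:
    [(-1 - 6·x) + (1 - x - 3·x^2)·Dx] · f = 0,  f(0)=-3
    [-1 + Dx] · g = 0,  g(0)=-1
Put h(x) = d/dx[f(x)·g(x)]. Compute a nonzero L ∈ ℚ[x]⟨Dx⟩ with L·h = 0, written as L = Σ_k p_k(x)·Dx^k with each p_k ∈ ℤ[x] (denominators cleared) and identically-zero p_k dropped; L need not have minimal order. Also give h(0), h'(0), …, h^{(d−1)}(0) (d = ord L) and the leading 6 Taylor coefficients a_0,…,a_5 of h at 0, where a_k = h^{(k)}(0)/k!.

L = (11 + 26·x + 31·x^2 - 30·x^3 + 9·x^4) + (-2 - 3·x + 14·x^2 + 12·x^3 - 9·x^4)·Dx  (order 1).
h: a_k = 6, 33, 105, 677/2, 3793/4, 106447/40, …
ICs: h(0) = 6.

f: a_k = -3, -3, -12, -21, -57, -120, …
g: a_k = -1, -1, -1/2, -1/6, -1/24, -1/120, …
Product ⇒ symmetric product L₀, ord ≤ 1.
Derive L from L₀ (diff closure).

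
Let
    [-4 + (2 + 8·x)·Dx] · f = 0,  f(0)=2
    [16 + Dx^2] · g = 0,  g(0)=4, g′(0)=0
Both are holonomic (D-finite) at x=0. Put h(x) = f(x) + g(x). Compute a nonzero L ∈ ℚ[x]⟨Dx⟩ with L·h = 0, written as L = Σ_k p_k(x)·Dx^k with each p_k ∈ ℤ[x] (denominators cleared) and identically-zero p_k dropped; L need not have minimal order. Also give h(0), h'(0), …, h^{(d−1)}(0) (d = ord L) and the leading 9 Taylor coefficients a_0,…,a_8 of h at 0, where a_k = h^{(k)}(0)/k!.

f: a_k = 2, 4, -4, 8, -20, 56, -168, 528, -1716, …
g: a_k = 4, 0, -32, 0, 128/3, 0, -1024/45, 0, 2048/315, …
f+g: L₀ = lclm(L_f,L_g), ord ≤ 1+2.
L = (-224 - 1024·x - 2048·x^2) + (48 + 704·x + 3072·x^2 + 4096·x^3)·Dx + (-14 - 64·x - 128·x^2)·Dx^2 + (3 + 44·x + 192·x^2 + 256·x^3)·Dx^3  (order 3).
h: a_k = 6, 4, -36, 8, 68/3, 56, -8584/45, 528, -538492/315, …
ICs: h(0) = 6, h′(0) = 4, h′′(0) = -72.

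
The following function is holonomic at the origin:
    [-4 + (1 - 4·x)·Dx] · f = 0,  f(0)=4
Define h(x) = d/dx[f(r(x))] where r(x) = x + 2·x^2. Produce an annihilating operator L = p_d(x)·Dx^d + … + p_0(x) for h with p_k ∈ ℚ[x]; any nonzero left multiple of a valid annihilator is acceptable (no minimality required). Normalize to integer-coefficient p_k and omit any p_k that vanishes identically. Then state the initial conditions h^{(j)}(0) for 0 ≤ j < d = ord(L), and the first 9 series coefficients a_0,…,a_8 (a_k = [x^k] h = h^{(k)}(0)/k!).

L = (12 + 48·x + 96·x^2) + (-1 + 24·x^2 + 32·x^3)·Dx  (order 1).
h: a_k = 16, 192, 1536, 11264, 76800, 503808, 3211264, 20054016, 123273216, …
ICs: h(0) = 16.

f: a_k = 4, 16, 64, 256, 1024, 4096, 16384, 65536, 262144, …
Substitute x→r, Dx→(1/r')Dx; clear ⇒ L₀.
h=h₀': d/dx-closure on L₀ ⇒ L.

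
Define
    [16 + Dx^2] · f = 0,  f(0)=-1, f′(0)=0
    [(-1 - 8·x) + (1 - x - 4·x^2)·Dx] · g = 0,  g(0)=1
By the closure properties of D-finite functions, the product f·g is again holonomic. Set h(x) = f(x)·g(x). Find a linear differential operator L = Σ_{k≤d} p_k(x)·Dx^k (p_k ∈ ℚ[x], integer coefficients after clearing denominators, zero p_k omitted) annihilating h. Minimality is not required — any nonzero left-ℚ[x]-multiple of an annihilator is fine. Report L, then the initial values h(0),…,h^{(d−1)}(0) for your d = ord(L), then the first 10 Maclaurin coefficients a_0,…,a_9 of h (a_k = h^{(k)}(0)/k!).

f: a_k = -1, 0, 8, 0, -32/3, 0, 256/45, 0, -512/315, 0, …
g: a_k = 1, 1, 5, 9, 29, 65, 181, 441, 1165, 2929, …
L₀ := L_f ⊗_s L_g (sym. prod.), ord ≤ 2.
L = (-8 + 16·x + 64·x^2) + (2 + 16·x)·Dx + (-1 + x + 4·x^2)·Dx^2  (order 2).
h: a_k = -1, -1, 3, -1, 1/3, -11/3, 151/45, -509/45, 17/35, -14099/315, …
ICs: h(0) = -1, h′(0) = -1.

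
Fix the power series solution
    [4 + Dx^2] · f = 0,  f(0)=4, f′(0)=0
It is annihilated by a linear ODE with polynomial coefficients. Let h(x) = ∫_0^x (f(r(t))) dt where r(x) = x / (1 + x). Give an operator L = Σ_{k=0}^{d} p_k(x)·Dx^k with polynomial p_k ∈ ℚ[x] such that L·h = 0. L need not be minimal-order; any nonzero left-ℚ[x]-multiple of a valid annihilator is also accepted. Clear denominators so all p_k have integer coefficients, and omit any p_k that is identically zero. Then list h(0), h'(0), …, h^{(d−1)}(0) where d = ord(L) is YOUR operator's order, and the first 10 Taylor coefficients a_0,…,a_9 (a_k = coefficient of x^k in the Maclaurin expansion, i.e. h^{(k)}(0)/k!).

L = 4·Dx + (2 + 6·x + 6·x^2 + 2·x^3)·Dx^2 + (1 + 4·x + 6·x^2 + 4·x^3 + x^4)·Dx^3  (order 3).
h: a_k = 0, 4, 0, -8/3, 4, -64/15, 32/9, -88/45, -2/5, 9416/2835, …
ICs: h(0) = 0, h′(0) = 4, h′′(0) = 0.

f: a_k = 4, 0, -8, 0, 8/3, 0, -16/45, 0, 8/315, 0, …
Change of var in L_f (x↦r) gives L₀.
h=∫h₀ ⇒ L = L₀·Dx.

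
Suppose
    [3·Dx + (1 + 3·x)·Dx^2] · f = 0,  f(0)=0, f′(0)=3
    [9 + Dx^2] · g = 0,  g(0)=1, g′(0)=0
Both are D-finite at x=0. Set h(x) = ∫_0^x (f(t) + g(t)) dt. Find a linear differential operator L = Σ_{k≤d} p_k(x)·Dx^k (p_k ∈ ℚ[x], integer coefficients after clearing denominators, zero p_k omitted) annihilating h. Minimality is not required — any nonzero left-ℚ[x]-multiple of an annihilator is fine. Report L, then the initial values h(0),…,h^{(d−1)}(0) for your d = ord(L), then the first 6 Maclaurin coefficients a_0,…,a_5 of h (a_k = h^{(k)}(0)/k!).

f: a_k = 0, 3, -9/2, 9, -81/4, 243/5, …
g: a_k = 1, 0, -9/2, 0, 27/8, 0, …
f+g: L₀ = lclm(L_f,L_g), ord ≤ 2+2.
∫: right-multiply L₀ by Dx.
L = (63 + 54·x + 81·x^2)·Dx^2 + (9 + 45·x + 81·x^2 + 81·x^3)·Dx^3 + (7 + 6·x + 9·x^2)·Dx^4 + (1 + 5·x + 9·x^2 + 9·x^3)·Dx^5  (order 5).
h: a_k = 0, 1, 3/2, -3, 9/4, -27/8, …
ICs: h(0) = 0, h′(0) = 1, h′′(0) = 3, h′′′(0) = -18, h′′′′(0) = 54.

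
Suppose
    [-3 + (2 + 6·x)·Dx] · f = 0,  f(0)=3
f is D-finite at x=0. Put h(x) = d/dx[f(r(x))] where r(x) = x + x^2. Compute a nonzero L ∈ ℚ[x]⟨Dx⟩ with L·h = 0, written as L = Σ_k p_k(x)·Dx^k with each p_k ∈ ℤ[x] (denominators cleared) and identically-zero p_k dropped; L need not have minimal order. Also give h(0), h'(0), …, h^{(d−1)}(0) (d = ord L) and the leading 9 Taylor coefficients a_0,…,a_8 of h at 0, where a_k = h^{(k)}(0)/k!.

f: a_k = 3, 9/2, -27/8, 81/16, -1215/128, 5103/256, -45927/1024, 216513/2048, -8444007/32768, …
Change of var in L_f (x↦r) gives L₀.
Derive L from L₀ (diff closure).
L = 1 + (-2 - 10·x - 18·x^2 - 12·x^3)·Dx  (order 1).
h: a_k = 9/2, 9/4, -81/16, 297/32, -3645/256, 8991/512, -28917/2048, -18711/4096, 3221451/65536, …
ICs: h(0) = 9/2.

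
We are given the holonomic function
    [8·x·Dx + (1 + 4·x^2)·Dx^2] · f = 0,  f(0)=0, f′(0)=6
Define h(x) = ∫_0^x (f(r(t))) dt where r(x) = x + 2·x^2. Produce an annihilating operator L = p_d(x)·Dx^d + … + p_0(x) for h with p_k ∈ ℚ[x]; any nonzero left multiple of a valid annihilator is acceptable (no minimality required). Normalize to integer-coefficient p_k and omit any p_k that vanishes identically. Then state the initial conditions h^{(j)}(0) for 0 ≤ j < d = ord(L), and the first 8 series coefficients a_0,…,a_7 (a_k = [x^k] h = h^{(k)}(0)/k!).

f: a_k = 0, 6, 0, -8, 0, 96/5, 0, -384/7, …
Substitute x→r, Dx→(1/r')Dx; clear ⇒ L₀.
h=∫₀ˣh₀: take L = L₀·Dx.
L = (-4 + 8·x + 64·x^2 + 192·x^3 + 192·x^4)·Dx^2 + (1 + 4·x + 4·x^2 + 32·x^3 + 80·x^4 + 64·x^5)·Dx^3  (order 3).
h: a_k = 0, 0, 3, 4, -2, -48/5, -64/5, 128/7, …
ICs: h(0) = 0, h′(0) = 0, h′′(0) = 6.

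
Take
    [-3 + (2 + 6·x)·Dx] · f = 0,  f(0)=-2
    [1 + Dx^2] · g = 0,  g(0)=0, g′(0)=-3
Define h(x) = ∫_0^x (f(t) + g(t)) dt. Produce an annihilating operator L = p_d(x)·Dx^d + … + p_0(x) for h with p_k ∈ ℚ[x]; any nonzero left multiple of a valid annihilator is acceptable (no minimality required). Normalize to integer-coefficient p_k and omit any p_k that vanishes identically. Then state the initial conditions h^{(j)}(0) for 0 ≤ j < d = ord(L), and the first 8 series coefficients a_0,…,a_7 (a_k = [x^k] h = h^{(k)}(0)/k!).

L = (-93 - 72·x - 108·x^2)·Dx + (-10 + 18·x + 216·x^2 + 216·x^3)·Dx^2 + (-93 - 72·x - 108·x^2)·Dx^3 + (-10 + 18·x + 216·x^2 + 216·x^3)·Dx^4  (order 4).
h: a_k = 0, -2, -3, 3/4, -23/32, 81/64, -8521/3840, 2187/512, …
ICs: h(0) = 0, h′(0) = -2, h′′(0) = -6, h′′′(0) = 9/2.

f: a_k = -2, -3, 9/4, -27/8, 405/64, -1701/128, 15309/512, -72171/1024, …
g: a_k = 0, -3, 0, 1/2, 0, -1/40, 0, 1/1680, …
Sum ⇒ L₀ = lclm(L_f,L_g) in ℚ(x)⟨Dx⟩.
h=∫h₀ ⇒ L = L₀·Dx.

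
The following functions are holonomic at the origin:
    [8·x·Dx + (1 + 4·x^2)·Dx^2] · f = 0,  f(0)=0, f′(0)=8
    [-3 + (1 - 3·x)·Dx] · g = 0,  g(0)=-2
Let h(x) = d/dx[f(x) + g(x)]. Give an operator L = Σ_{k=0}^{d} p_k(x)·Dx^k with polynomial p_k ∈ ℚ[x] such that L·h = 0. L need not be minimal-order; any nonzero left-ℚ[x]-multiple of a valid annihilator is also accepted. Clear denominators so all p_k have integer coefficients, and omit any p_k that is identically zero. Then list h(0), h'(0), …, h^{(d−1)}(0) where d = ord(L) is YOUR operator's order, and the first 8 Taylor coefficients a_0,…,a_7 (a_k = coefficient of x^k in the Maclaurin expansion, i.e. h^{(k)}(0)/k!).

L = (24 - 288·x - 288·x^2) + (-31 + 24·x - 204·x^2 - 288·x^3)·Dx + (3 - 5·x - 20·x^3 - 48·x^4)·Dx^2  (order 2).
h: a_k = 2, -36, -194, -648, -2302, -8748, -31130, -104976, …
ICs: h(0) = 2, h′(0) = -36.

f: a_k = 0, 8, 0, -32/3, 0, 128/5, 0, -512/7, …
g: a_k = -2, -6, -18, -54, -162, -486, -1458, -4374, …
Sum ⇒ L₀ = lclm(L_f,L_g) in ℚ(x)⟨Dx⟩.
Differentiate: ansatz ord ≤ ord L₀ ⇒ L.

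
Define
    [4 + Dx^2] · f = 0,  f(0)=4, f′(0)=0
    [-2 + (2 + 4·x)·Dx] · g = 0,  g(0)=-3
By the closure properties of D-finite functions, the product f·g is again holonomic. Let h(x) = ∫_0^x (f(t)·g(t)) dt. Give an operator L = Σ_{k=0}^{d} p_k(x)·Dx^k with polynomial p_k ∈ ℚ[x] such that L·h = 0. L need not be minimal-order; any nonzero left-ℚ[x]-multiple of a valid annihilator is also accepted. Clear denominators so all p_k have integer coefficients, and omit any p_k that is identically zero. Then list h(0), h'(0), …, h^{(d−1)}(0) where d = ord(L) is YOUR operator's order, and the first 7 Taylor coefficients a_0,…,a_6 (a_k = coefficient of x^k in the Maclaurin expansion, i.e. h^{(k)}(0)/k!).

L = (7 + 16·x + 16·x^2)·Dx + (-2 - 4·x)·Dx^2 + (1 + 4·x + 4·x^2)·Dx^3  (order 3).
h: a_k = 0, -12, -6, 10, 9/2, -5/2, -13/12, …
ICs: h(0) = 0, h′(0) = -12, h′′(0) = -12.

f: a_k = 4, 0, -8, 0, 8/3, 0, -16/45, …
g: a_k = -3, -3, 3/2, -3/2, 15/8, -21/8, 63/16, …
Product ⇒ symmetric product L₀, ord ≤ 2.
h=∫₀ˣh₀: take L = L₀·Dx.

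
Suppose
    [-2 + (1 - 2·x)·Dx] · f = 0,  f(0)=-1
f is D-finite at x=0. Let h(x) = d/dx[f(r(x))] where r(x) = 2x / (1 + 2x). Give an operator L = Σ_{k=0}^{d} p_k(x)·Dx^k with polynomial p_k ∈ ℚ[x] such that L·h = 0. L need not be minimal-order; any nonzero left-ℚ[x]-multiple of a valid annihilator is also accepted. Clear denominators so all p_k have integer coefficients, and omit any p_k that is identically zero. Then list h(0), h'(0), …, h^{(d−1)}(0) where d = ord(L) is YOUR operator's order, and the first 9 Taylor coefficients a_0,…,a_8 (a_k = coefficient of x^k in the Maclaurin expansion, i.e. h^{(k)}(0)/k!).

L = 4 + (-1 + 2·x)·Dx  (order 1).
h: a_k = -4, -16, -48, -128, -320, -768, -1792, -4096, -9216, …
ICs: h(0) = -4.

f: a_k = -1, -2, -4, -8, -16, -32, -64, -128, -256, …
f∘r: x↦r, Dx↦Dx/r' in L_f ⇒ L₀.
Differentiate: ansatz ord ≤ ord L₀ ⇒ L.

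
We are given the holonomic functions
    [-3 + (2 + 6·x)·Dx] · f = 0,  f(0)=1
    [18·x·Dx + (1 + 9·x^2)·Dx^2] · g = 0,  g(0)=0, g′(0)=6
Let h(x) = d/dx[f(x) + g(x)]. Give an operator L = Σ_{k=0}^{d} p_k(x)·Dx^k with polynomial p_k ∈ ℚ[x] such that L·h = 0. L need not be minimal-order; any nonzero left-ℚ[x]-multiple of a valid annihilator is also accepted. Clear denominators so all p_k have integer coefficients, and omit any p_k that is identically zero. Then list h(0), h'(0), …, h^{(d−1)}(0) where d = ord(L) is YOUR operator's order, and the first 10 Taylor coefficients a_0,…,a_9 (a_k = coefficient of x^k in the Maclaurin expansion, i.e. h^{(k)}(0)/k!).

f: a_k = 1, 3/2, -9/8, 27/16, -405/128, 1701/256, -15309/1024, 72171/2048, -2814669/32768, 14073345/65536, …
g: a_k = 0, 6, 0, -18, 0, 486/5, 0, -4374/7, 0, 4374, …
Weyl lclm of L_f,L_g ⇒ L₀ (ord ≤ 3).
h=h₀': d/dx-closure on L₀ ⇒ L.
L = (-36 - 270·x + 972·x^2 + 1458·x^3) + (-33 - 144·x + 270·x^2 + 3888·x^3 + 5103·x^4)·Dx + (-2 + 18·x + 108·x^2 + 324·x^3 + 1134·x^4 + 1458·x^5)·Dx^2  (order 2).
h: a_k = 15/2, -9/4, -783/16, -405/32, 132921/256, -45927/512, -8452755/2048, -2814669/4096, 2706550281/65536, -717740595/131072, …
ICs: h(0) = 15/2, h′(0) = -9/4.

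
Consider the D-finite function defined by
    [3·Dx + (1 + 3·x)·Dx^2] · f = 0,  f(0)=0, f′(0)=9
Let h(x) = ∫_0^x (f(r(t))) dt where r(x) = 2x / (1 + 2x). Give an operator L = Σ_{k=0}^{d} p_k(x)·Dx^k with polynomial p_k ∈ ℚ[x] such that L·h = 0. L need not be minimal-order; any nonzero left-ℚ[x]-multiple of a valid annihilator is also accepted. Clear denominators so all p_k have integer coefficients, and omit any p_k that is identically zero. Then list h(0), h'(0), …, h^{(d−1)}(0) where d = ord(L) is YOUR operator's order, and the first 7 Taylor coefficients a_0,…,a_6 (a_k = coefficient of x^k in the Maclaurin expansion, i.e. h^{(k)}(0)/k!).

f: a_k = 0, 9, -27/2, 27, -243/4, 729/5, -729/2, …
L₀ from L_f via x↦r, Dx↦r'^{-1}Dx.
h=∫₀ˣh₀: take L = L₀·Dx.
L = (10 + 32·x)·Dx^2 + (1 + 10·x + 16·x^2)·Dx^3  (order 3).
h: a_k = 0, 0, 9, -30, 126, -612, 16368/5, …
ICs: h(0) = 0, h′(0) = 0, h′′(0) = 18.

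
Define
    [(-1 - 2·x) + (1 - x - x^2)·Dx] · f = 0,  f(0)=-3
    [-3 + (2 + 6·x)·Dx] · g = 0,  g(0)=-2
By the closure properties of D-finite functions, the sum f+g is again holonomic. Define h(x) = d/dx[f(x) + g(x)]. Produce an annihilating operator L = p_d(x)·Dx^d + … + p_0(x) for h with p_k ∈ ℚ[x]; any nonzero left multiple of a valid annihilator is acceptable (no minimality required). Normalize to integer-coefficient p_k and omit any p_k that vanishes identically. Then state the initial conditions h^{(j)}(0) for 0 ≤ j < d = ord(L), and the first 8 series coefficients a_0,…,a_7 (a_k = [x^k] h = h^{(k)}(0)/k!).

L = (-216 - 666·x - 972·x^2 - 468·x^3 - 270·x^4) + (-45 - 624·x - 2079·x^2 - 2688·x^3 - 1737·x^4 - 810·x^5)·Dx + (22 + 122·x + 146·x^2 - 162·x^3 - 426·x^4 - 474·x^5 - 180·x^6)·Dx^2  (order 2).
h: a_k = -6, -15/2, -297/8, -555/16, -23865/128, -13977/256, -956781/1024, 1143501/2048, …
ICs: h(0) = -6, h′(0) = -15/2.

f: a_k = -3, -3, -6, -9, -15, -24, -39, -63, …
g: a_k = -2, -3, 9/4, -27/8, 405/64, -1701/128, 15309/512, -72171/1024, …
L₀ := lclm(L_f,L_g); ord L₀ ≤ 1+1.
Differentiate: ansatz ord ≤ ord L₀ ⇒ L.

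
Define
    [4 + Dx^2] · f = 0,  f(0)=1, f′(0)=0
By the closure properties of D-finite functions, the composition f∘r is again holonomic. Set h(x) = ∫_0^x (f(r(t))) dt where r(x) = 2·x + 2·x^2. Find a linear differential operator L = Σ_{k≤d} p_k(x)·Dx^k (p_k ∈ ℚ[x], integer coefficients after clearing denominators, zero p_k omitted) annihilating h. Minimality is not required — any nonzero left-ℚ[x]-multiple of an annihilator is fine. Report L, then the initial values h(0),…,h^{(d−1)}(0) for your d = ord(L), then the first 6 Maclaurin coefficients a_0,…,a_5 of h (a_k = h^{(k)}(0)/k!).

f: a_k = 1, 0, -2, 0, 2/3, 0, …
h₀=f(r): pull back L_f along r ⇒ L₀.
h=∫₀ˣh₀: take L = L₀·Dx.
L = (16 + 96·x + 192·x^2 + 128·x^3)·Dx - 2·Dx^2 + (1 + 2·x)·Dx^3  (order 3).
h: a_k = 0, 1, 0, -8/3, -4, 8/15, …
ICs: h(0) = 0, h′(0) = 1, h′′(0) = 0.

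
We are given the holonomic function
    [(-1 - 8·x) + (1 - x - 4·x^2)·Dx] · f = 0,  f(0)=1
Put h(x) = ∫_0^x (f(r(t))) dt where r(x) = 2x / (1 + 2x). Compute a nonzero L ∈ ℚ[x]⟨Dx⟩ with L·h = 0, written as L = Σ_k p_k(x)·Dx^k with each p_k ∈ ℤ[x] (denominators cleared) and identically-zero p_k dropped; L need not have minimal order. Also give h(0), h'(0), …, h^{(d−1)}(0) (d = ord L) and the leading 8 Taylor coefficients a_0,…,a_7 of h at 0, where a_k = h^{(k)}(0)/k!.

f: a_k = 1, 1, 5, 9, 29, 65, 181, 441, …
Change of var in L_f (x↦r) gives L₀.
h=∫h₀ ⇒ L = L₀·Dx.
L = (2 + 36·x)·Dx + (-1 - 4·x + 12·x^2 + 32·x^3)·Dx^2  (order 2).
h: a_k = 0, 1, 1, 16/3, 0, 256/5, -256/3, 5120/7, …
ICs: h(0) = 0, h′(0) = 1.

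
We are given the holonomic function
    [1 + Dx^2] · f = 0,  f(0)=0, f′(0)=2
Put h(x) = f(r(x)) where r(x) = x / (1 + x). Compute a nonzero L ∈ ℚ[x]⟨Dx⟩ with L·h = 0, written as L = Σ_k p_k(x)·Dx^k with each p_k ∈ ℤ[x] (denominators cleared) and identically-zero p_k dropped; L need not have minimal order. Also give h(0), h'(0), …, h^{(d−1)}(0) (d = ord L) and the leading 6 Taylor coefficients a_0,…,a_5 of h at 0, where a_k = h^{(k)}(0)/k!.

f: a_k = 0, 2, 0, -1/3, 0, 1/60, …
Substitute x→r, Dx→(1/r')Dx; clear ⇒ L₀.
L = 1 + (2 + 6·x + 6·x^2 + 2·x^3)·Dx + (1 + 4·x + 6·x^2 + 4·x^3 + x^4)·Dx^2  (order 2).
h: a_k = 0, 2, -2, 5/3, -1, 1/60, …
ICs: h(0) = 0, h′(0) = 2.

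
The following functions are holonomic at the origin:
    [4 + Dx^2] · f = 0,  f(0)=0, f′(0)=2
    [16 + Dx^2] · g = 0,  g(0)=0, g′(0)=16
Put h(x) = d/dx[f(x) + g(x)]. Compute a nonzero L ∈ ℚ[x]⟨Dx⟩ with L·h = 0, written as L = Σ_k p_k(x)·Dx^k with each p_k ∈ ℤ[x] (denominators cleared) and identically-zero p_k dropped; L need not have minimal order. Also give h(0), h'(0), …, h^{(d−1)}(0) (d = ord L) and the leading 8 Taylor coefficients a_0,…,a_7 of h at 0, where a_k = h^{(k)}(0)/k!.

L = 64 + 20·Dx^2 + Dx^4  (order 4).
h: a_k = 18, 0, -132, 0, 172, 0, -456/5, 0, …
ICs: h(0) = 18, h′(0) = 0, h′′(0) = -264, h′′′(0) = 0.

f: a_k = 0, 2, 0, -4/3, 0, 4/15, 0, -8/315, …
g: a_k = 0, 16, 0, -128/3, 0, 512/15, 0, -4096/315, …
L₀ := lclm(L_f,L_g); ord L₀ ≤ 2+2.
Derive L from L₀ (diff closure).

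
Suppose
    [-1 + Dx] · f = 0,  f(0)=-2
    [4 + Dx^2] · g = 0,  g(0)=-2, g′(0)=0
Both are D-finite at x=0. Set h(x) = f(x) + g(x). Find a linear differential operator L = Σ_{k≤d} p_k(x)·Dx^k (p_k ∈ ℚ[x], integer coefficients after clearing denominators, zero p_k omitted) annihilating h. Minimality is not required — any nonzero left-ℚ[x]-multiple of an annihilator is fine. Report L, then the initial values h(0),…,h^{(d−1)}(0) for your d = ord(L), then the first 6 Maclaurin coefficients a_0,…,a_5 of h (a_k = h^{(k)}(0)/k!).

L = -4 + 4·Dx - Dx^2 + Dx^3  (order 3).
h: a_k = -4, -2, 3, -1/3, -17/12, -1/60, …
ICs: h(0) = -4, h′(0) = -2, h′′(0) = 6.

f: a_k = -2, -2, -1, -1/3, -1/12, -1/60, …
g: a_k = -2, 0, 4, 0, -4/3, 0, …
Sum ⇒ L₀ = lclm(L_f,L_g) in ℚ(x)⟨Dx⟩.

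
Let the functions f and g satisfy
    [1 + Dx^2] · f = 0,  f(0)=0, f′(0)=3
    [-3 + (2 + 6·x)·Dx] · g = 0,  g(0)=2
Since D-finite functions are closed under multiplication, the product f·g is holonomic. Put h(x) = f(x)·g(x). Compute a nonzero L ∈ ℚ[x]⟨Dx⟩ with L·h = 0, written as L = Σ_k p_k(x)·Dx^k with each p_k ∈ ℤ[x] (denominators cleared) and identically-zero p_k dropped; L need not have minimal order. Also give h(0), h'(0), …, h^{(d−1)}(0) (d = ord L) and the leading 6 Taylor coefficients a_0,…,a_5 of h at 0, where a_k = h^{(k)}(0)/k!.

L = (31 + 24·x + 36·x^2) + (-12 - 36·x)·Dx + (4 + 24·x + 36·x^2)·Dx^2  (order 2).
h: a_k = 0, 6, 9, -31/4, 69/8, -5699/320, …
ICs: h(0) = 0, h′(0) = 6.

f: a_k = 0, 3, 0, -1/2, 0, 1/40, …
g: a_k = 2, 3, -9/4, 27/8, -405/64, 1701/128, …
h₀=f·g: eliminate ⇒ L₀, order ≤ 2·1.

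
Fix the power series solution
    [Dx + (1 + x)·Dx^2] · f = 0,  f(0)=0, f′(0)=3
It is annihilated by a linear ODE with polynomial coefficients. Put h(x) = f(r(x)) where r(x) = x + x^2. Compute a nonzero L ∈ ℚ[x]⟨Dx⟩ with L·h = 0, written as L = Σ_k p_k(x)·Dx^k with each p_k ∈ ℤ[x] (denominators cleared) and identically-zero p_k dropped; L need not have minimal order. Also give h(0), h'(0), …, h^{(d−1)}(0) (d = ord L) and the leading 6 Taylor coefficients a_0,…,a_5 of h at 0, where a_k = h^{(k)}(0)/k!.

L = (-1 + 2·x + 2·x^2)·Dx + (1 + 3·x + 3·x^2 + 2·x^3)·Dx^2  (order 2).
h: a_k = 0, 3, 3/2, -2, 3/4, 3/5, …
ICs: h(0) = 0, h′(0) = 3.

f: a_k = 0, 3, -3/2, 1, -3/4, 3/5, …
Change of var in L_f (x↦r) gives L₀.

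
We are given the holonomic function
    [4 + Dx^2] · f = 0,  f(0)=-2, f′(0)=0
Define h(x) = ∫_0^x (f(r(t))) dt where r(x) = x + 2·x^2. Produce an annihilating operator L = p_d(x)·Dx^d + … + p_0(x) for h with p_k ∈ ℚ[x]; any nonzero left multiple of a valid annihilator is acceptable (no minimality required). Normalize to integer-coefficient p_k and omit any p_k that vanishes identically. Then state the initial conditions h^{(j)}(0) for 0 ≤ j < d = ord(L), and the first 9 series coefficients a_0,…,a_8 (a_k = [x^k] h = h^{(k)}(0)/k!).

L = (4 + 48·x + 192·x^2 + 256·x^3)·Dx - 4·Dx^2 + (1 + 4·x)·Dx^3  (order 3).
h: a_k = 0, -2, 0, 4/3, 4, 44/15, -16/9, -1432/315, -76/15, …
ICs: h(0) = 0, h′(0) = -2, h′′(0) = 0.

f: a_k = -2, 0, 4, 0, -4/3, 0, 8/45, 0, -4/315, …
f∘r: x↦r, Dx↦Dx/r' in L_f ⇒ L₀.
h=∫₀ˣh₀: take L = L₀·Dx.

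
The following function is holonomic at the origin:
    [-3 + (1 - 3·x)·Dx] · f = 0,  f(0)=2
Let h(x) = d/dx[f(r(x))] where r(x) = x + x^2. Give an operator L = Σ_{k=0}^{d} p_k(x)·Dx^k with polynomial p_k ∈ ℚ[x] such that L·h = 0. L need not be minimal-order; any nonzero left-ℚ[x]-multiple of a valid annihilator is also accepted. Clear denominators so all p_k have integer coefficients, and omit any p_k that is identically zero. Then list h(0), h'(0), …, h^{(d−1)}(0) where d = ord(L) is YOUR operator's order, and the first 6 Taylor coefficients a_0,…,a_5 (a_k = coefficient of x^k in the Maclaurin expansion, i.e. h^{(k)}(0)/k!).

L = (8 + 18·x + 18·x^2) + (-1 + x + 9·x^2 + 6·x^3)·Dx  (order 1).
h: a_k = 6, 48, 270, 1368, 6480, 29484, …
ICs: h(0) = 6.

f: a_k = 2, 6, 18, 54, 162, 486, …
Substitute x→r, Dx→(1/r')Dx; clear ⇒ L₀.
h₀' ⇒ L via d/dx closure of L₀.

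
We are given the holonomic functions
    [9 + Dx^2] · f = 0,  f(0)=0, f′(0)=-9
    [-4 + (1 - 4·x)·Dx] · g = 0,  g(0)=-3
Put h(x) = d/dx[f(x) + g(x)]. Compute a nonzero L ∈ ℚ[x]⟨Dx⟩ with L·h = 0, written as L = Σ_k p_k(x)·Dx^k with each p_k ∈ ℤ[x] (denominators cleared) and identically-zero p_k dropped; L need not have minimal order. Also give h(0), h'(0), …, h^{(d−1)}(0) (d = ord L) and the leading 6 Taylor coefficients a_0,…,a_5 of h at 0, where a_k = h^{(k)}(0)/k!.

L = (4824 - 1728·x + 3456·x^2) + (-315 + 1476·x - 1296·x^2 + 1728·x^3)·Dx + (536 - 192·x + 384·x^2)·Dx^2 + (-35 + 164·x - 144·x^2 + 192·x^3)·Dx^3  (order 3).
h: a_k = -21, -96, -1071/2, -3072, -123123/8, -73728, …
ICs: h(0) = -21, h′(0) = -96, h′′(0) = -1071.

f: a_k = 0, -9, 0, 27/2, 0, -243/40, …
g: a_k = -3, -12, -48, -192, -768, -3072, …
L₀ := lclm(L_f,L_g); ord L₀ ≤ 2+1.
h₀' ⇒ L via d/dx closure of L₀.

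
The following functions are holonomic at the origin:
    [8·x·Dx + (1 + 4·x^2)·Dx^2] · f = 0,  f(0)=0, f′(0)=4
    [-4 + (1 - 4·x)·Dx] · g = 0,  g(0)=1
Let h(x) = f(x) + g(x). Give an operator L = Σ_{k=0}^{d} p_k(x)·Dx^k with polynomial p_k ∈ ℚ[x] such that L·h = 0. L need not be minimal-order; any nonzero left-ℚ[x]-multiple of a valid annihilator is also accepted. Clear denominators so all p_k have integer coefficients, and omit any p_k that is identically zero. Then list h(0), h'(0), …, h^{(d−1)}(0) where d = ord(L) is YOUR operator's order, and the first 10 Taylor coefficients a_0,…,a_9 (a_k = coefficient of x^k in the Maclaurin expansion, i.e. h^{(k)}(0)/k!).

f: a_k = 0, 4, 0, -16/3, 0, 64/5, 0, -256/7, 0, 1024/9, …
g: a_k = 1, 4, 16, 64, 256, 1024, 4096, 16384, 65536, 262144, …
h₀=f+g: left-lcm gives L₀, ord ≤ 3.
L = (8 - 128·x - 96·x^2)·Dx + (-13 + 8·x - 100·x^2 - 96·x^3)·Dx^2 + (1 - 3·x - 12·x^3 - 16·x^4)·Dx^3  (order 3).
h: a_k = 1, 8, 16, 176/3, 256, 5184/5, 4096, 114432/7, 65536, 2360320/9, …
ICs: h(0) = 1, h′(0) = 8, h′′(0) = 32.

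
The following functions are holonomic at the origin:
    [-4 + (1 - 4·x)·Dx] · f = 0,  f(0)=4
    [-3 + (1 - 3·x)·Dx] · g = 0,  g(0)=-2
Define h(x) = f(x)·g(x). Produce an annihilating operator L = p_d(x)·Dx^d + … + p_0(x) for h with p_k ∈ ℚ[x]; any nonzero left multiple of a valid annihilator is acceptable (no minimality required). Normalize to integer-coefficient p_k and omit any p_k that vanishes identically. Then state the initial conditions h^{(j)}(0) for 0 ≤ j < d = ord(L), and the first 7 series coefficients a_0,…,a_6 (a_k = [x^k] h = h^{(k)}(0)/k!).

f: a_k = 4, 16, 64, 256, 1024, 4096, 16384, …
g: a_k = -2, -6, -18, -54, -162, -486, -1458, …
L₀ := L_f ⊗_s L_g (sym. prod.), ord ≤ 1.
L = (-7 + 24·x) + (1 - 7·x + 12·x^2)·Dx  (order 1).
h: a_k = -8, -56, -296, -1400, -6248, -26936, -113576, …
ICs: h(0) = -8.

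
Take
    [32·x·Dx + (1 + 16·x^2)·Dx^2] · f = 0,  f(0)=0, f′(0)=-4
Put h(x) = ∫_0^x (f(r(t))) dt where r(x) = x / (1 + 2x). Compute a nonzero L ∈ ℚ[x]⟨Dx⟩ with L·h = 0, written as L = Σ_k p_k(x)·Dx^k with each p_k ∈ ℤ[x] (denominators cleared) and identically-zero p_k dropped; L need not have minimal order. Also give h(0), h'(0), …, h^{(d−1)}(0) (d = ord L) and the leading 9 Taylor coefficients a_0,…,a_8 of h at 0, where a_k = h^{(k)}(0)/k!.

f: a_k = 0, -4, 0, 64/3, 0, -1024/5, 0, 16384/7, 0, …
Substitute x→r, Dx→(1/r')Dx; clear ⇒ L₀.
∫: right-multiply L₀ by Dx.
L = (4 + 40·x)·Dx^2 + (1 + 4·x + 20·x^2)·Dx^3  (order 3).
h: a_k = 0, 0, -2, 8/3, 4/3, -96/5, 608/15, 1408/21, -4448/7, …
ICs: h(0) = 0, h′(0) = 0, h′′(0) = -4.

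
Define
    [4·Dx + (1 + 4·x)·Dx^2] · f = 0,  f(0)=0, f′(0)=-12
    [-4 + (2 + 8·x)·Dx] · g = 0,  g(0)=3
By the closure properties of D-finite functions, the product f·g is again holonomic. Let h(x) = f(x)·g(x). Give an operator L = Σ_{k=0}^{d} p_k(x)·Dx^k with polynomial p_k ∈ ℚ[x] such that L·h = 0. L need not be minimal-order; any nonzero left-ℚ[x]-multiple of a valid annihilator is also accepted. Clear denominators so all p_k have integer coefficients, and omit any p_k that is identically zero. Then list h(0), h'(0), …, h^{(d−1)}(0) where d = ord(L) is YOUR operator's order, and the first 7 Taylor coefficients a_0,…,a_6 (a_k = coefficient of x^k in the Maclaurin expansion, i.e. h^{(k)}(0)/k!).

f: a_k = 0, -12, 24, -64, 192, -3072/5, 2048, …
g: a_k = 3, 6, -6, 12, -30, 84, -252, …
h₀=f·g: eliminate ⇒ L₀, order ≤ 2·1.
L = 4 + (1 + 8·x + 16·x^2)·Dx^2  (order 2).
h: a_k = 0, -36, 0, 24, -96, 1704/5, -5952/5, …
ICs: h(0) = 0, h′(0) = -36.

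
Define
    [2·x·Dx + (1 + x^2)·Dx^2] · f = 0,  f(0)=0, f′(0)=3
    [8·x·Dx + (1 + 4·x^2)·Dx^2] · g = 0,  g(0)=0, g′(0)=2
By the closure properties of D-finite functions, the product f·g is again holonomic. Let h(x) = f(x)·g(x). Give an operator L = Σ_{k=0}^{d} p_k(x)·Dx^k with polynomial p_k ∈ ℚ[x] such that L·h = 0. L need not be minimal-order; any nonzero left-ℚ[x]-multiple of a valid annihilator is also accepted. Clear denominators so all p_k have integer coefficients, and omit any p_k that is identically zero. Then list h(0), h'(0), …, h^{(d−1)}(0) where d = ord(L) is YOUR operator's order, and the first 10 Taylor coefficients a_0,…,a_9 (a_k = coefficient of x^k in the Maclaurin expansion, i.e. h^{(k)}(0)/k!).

f: a_k = 0, 3, 0, -1, 0, 3/5, 0, -3/7, 0, 1/3, …
g: a_k = 0, 2, 0, -8/3, 0, 32/5, 0, -128/7, 0, 512/9, …
h₀=f·g: eliminate ⇒ L₀, order ≤ 2·2.
L = (-96·x - 800·x^3 - 1024·x^5 + 640·x^7 + 1536·x^9)·Dx + (-20 - 412·x^2 - 1440·x^4 - 896·x^6 + 2240·x^8 + 2304·x^10)·Dx^2 + (-40·x - 280·x^3 - 480·x^5 + 272·x^7 + 1280·x^9 + 768·x^11)·Dx^3 + (-1 - 10·x^2 - 29·x^4 + 116·x^8 + 160·x^10 + 64·x^12)·Dx^4  (order 4).
h: a_k = 0, 0, 6, 0, -10, 0, 346/15, 0, -446/7, 0, …
ICs: h(0) = 0, h′(0) = 0, h′′(0) = 12, h′′′(0) = 0.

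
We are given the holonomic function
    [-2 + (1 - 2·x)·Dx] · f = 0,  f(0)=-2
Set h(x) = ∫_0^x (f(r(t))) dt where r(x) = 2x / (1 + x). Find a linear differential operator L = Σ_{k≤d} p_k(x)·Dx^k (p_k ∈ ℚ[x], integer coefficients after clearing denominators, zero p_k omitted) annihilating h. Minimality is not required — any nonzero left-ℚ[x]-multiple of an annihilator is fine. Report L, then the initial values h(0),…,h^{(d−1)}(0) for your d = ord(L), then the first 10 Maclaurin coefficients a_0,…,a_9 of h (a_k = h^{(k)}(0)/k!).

f: a_k = -2, -4, -8, -16, -32, -64, -128, -256, -512, -1024, …
Substitute x→r, Dx→(1/r')Dx; clear ⇒ L₀.
h=∫h₀ ⇒ L = L₀·Dx.
L = 4·Dx + (-1 + 2·x + 3·x^2)·Dx^2  (order 2).
h: a_k = 0, -2, -4, -8, -18, -216/5, -108, -1944/7, -729, -1944, …
ICs: h(0) = 0, h′(0) = -2.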